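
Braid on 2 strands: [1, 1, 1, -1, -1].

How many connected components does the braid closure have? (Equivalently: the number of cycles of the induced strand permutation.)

Track the strand permutation on 2 strands, starting from identity.
  step 1: s1 swaps positions 1,2 -> [2 1]
  step 2: s1 swaps positions 1,2 -> [1 2]
  step 3: s1 swaps positions 1,2 -> [2 1]
  step 4: s1^-1 swaps positions 1,2 -> [1 2]
  step 5: s1^-1 swaps positions 1,2 -> [2 1]
Final permutation (position -> original strand): [2 1]
Closure components = cycle count of this permutation = 1.

Answer: 1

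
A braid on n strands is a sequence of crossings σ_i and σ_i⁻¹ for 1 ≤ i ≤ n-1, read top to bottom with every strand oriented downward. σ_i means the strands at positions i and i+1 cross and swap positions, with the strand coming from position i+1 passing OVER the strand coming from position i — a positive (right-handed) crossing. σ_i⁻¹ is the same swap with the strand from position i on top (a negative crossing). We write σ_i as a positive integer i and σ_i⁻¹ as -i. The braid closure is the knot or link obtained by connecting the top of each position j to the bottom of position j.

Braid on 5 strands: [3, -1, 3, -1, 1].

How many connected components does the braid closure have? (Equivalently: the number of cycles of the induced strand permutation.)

4

Derivation:
Track the strand permutation on 5 strands, starting from identity.
  step 1: s3 swaps positions 3,4 -> [1 2 4 3 5]
  step 2: s1^-1 swaps positions 1,2 -> [2 1 4 3 5]
  step 3: s3 swaps positions 3,4 -> [2 1 3 4 5]
  step 4: s1^-1 swaps positions 1,2 -> [1 2 3 4 5]
  step 5: s1 swaps positions 1,2 -> [2 1 3 4 5]
Final permutation (position -> original strand): [2 1 3 4 5]
Closure components = cycle count of this permutation = 4.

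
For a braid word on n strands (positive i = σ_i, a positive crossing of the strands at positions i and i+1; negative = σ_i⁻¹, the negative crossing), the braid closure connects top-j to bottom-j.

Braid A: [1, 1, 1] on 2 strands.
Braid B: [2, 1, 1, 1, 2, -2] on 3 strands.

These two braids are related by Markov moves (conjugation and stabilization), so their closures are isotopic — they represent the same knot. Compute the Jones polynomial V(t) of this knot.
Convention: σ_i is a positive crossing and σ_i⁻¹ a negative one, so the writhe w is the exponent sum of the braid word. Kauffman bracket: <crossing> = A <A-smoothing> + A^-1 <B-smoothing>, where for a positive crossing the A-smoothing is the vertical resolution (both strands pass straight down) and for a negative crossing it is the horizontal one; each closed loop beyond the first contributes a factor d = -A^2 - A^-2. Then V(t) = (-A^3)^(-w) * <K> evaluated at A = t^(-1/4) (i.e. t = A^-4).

Markov-equivalent braids have isotopic closures, hence identical knot invariants. Strip the Markov moves from each word to reach a common short braid β, then compute V(t) once on β.
Braid A: s1 s1 s1 on 2 strands has no conjugating prefix/suffix or stabilization to strip; take β = s1 s1 s1.
Braid B: s2 s1 s1 s1 s2 s2^-1 on 3 strands reduces by inverse Markov moves (closure unchanged at each step):
  Deconjugate: the word is γ·β·γ⁻¹ with γ = s2 (prefix) and γ⁻¹ = s2^-1 (suffix); strip both.
  Destabilize: the word has the form β·s2 where s2 occurs only as the final letter (β ∈ B_2); drop it and the last strand → 2 strands.
Reduced to β = s1 s1 s1 on 2 strands, 3 crossings.
Both give the same β = s1 s1 s1 on 2 strands, so one state sum suffices:
Braid: s1 s1 s1 on 2 strands, 3 crossings.
Writhe w = (#positive) - (#negative) = 3 - 0 = 3.
State-sum expansion of <K>. There are 2^3 = 8 states.
For each crossing: s=0 is the vertical smoothing, s=1 horizontal. Crossing k contributes A^(sign_k * (1 - 2*s_k)); loop factor d = -A^2 - A^-2.
  state 000: A-exp=+3, loops=2, term = A^3 * d^1
  state 001: A-exp=+1, loops=1, term = A^1 * d^0
  state 010: A-exp=+1, loops=1, term = A^1 * d^0
  state 011: A-exp=-1, loops=2, term = A^-1 * d^1
  state 100: A-exp=+1, loops=1, term = A^1 * d^0
  state 101: A-exp=-1, loops=2, term = A^-1 * d^1
  state 110: A-exp=-1, loops=2, term = A^-1 * d^1
  state 111: A-exp=-3, loops=3, term = A^-3 * d^2
Collect the terms by A-exponent (count of states per loop number):
Powers of d = -A^2 - A^-2: d^2 = A^4 + 2 + A^-4.
  A^3 * (d) = -A^5 - A
  A^1 * (3) = 3*A
  A^-1 * (3*d) = -3*A - 3*A^-3
  A^-3 * (d^2) = A + 2*A^-3 + A^-7
Summing the groups: <K> = -A^5 - A^-3 + A^-7
Normalise by the writhe: (-A^3)^(-w) = (-A^3)^(-3) = -A^-9, so f(A) = -A^-9 * <K> = A^-4 + A^-12 - A^-16.
Substitute A = t^(-1/4), i.e. A^e → t^(-e/4): V(t) = -t^4 + t^3 + t

Answer: -t^4 + t^3 + t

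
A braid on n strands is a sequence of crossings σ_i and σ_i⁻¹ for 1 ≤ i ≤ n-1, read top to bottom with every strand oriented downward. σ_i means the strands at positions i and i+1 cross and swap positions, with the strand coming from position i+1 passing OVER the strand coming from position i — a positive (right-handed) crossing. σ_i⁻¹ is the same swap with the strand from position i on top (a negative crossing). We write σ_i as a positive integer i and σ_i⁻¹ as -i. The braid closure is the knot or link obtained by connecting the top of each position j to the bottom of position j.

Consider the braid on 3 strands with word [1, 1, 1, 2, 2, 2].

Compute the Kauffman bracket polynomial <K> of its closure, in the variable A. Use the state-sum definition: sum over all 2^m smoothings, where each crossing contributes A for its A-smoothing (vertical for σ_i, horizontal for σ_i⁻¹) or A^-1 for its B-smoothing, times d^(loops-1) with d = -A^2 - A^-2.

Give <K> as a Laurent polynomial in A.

Braid: s1 s1 s1 s2 s2 s2 on 3 strands, 6 crossings.
Writhe w = (#positive) - (#negative) = 6 - 0 = 6.
State-sum expansion of <K>. There are 2^6 = 64 states.
Each crossing splits two ways (0=vertical, 1=horizontal). The state's weight is A^(#A-smoothings - #B-smoothings) * d^(loops - 1).
Tabulate the states by total A-exponent and number of loops L (A-exp: L × count):
  A^6: L=3 ×1
  A^4: L=2 ×6
  A^2: L=1 ×9, L=3 ×6
  A^0: L=2 ×18, L=4 ×2
  A^-2: L=3 ×15
  A^-4: L=4 ×6
  A^-6: L=5 ×1
Each group contributes A^e * Σ count * d^(L-1):
Powers of d = -A^2 - A^-2: d^2 = A^4 + 2 + A^-4; d^3 = -A^6 - 3*A^2 - 3*A^-2 - A^-6; d^4 = A^8 + 4*A^4 + 6 + 4*A^-4 + A^-8.
  A^6 * (d^2) = A^10 + 2*A^6 + A^2
  A^4 * (6*d) = -6*A^6 - 6*A^2
  A^2 * (9 + 6*d^2) = 6*A^6 + 21*A^2 + 6*A^-2
  A^0 * (18*d + 2*d^3) = -2*A^6 - 24*A^2 - 24*A^-2 - 2*A^-6
  A^-2 * (15*d^2) = 15*A^2 + 30*A^-2 + 15*A^-6
  A^-4 * (6*d^3) = -6*A^2 - 18*A^-2 - 18*A^-6 - 6*A^-10
  A^-6 * (d^4) = A^2 + 4*A^-2 + 6*A^-6 + 4*A^-10 + A^-14
Summing the groups: <K> = A^10 + 2*A^2 - 2*A^-2 + A^-6 - 2*A^-10 + A^-14

Answer: A^10 + 2*A^2 - 2*A^-2 + A^-6 - 2*A^-10 + A^-14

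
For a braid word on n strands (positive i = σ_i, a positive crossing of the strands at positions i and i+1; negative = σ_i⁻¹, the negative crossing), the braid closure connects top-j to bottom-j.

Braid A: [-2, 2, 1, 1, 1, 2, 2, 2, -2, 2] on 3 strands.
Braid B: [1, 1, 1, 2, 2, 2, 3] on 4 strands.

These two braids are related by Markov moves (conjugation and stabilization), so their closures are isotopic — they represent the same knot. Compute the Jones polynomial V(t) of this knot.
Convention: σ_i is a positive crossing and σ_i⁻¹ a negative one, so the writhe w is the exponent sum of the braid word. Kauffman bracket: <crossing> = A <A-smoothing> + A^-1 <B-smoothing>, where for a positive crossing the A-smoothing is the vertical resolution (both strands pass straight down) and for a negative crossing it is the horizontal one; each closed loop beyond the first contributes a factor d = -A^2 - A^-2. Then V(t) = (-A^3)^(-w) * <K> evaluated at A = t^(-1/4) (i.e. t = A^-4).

Markov-equivalent braids have isotopic closures, hence identical knot invariants. Strip the Markov moves from each word to reach a common short braid β, then compute V(t) once on β.
Braid A: s2^-1 s2 s1 s1 s1 s2 s2 s2 s2^-1 s2 on 3 strands reduces by inverse Markov moves (closure unchanged at each step):
  Deconjugate: the word is γ·β·γ⁻¹ with γ = s2^-1 s2 (prefix) and γ⁻¹ = s2^-1 s2 (suffix); strip both.
Reduced to β = s1 s1 s1 s2 s2 s2 on 3 strands, 6 crossings.
Braid B: s1 s1 s1 s2 s2 s2 s3 on 4 strands reduces by inverse Markov moves (closure unchanged at each step):
  Destabilize: the word has the form β·s3 where s3 occurs only as the final letter (β ∈ B_3); drop it and the last strand → 3 strands.
Reduced to β = s1 s1 s1 s2 s2 s2 on 3 strands, 6 crossings.
Both give the same β = s1 s1 s1 s2 s2 s2 on 3 strands, so one state sum suffices:
Braid: s1 s1 s1 s2 s2 s2 on 3 strands, 6 crossings.
Writhe w = (#positive) - (#negative) = 6 - 0 = 6.
Enumerate smoothing states for the bracket polynomial. There are 2^6 = 64 states.
Smooth each crossing (0=||, 1=⌣⌢); contribution A^(Σ sign_k(1-2s_k)) * d^(L-1).
Tabulate the states by total A-exponent and number of loops L (A-exp: L × count):
  A^6: L=3 ×1
  A^4: L=2 ×6
  A^2: L=1 ×9, L=3 ×6
  A^0: L=2 ×18, L=4 ×2
  A^-2: L=3 ×15
  A^-4: L=4 ×6
  A^-6: L=5 ×1
Each group contributes A^e * Σ count * d^(L-1):
Powers of d = -A^2 - A^-2: d^2 = A^4 + 2 + A^-4; d^3 = -A^6 - 3*A^2 - 3*A^-2 - A^-6; d^4 = A^8 + 4*A^4 + 6 + 4*A^-4 + A^-8.
  A^6 * (d^2) = A^10 + 2*A^6 + A^2
  A^4 * (6*d) = -6*A^6 - 6*A^2
  A^2 * (9 + 6*d^2) = 6*A^6 + 21*A^2 + 6*A^-2
  A^0 * (18*d + 2*d^3) = -2*A^6 - 24*A^2 - 24*A^-2 - 2*A^-6
  A^-2 * (15*d^2) = 15*A^2 + 30*A^-2 + 15*A^-6
  A^-4 * (6*d^3) = -6*A^2 - 18*A^-2 - 18*A^-6 - 6*A^-10
  A^-6 * (d^4) = A^2 + 4*A^-2 + 6*A^-6 + 4*A^-10 + A^-14
Summing the groups: <K> = A^10 + 2*A^2 - 2*A^-2 + A^-6 - 2*A^-10 + A^-14
Normalise by the writhe: (-A^3)^(-w) = (-A^3)^(-6) = A^-18, so f(A) = A^-18 * <K> = A^-8 + 2*A^-16 - 2*A^-20 + A^-24 - 2*A^-28 + A^-32.
Substitute A = t^(-1/4), i.e. A^e → t^(-e/4): V(t) = t^8 - 2*t^7 + t^6 - 2*t^5 + 2*t^4 + t^2

Answer: t^8 - 2*t^7 + t^6 - 2*t^5 + 2*t^4 + t^2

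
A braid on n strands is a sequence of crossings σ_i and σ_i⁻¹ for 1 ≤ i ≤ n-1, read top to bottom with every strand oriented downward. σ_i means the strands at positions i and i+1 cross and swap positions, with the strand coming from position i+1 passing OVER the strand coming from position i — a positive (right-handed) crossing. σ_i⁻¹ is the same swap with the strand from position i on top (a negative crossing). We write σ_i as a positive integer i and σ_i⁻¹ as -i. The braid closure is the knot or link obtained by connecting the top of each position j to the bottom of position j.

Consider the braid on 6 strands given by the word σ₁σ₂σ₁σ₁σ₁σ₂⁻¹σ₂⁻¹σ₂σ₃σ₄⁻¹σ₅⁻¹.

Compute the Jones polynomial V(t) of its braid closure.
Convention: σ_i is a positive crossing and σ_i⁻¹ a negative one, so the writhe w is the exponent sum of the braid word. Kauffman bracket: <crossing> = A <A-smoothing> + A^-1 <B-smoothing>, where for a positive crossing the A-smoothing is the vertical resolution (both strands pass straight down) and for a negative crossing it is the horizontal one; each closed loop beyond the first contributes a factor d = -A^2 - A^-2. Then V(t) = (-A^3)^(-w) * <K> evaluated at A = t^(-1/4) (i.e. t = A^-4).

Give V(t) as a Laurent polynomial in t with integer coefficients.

-t^4 + t^3 + t

Derivation:
The presented braid s1 s2 s1 s1 s1 s2^-1 s2^-1 s2 s3 s4^-1 s5^-1 on 6 strands reduces by inverse Markov moves (closure unchanged at each step):
  Destabilize: the word has the form β·s5^-1 where s5^-1 occurs only as the final letter (β ∈ B_5); drop it and the last strand → 5 strands.
  Destabilize: the word has the form β·s4^-1 where s4^-1 occurs only as the final letter (β ∈ B_4); drop it and the last strand → 4 strands.
  Destabilize: the word has the form β·s3 where s3 occurs only as the final letter (β ∈ B_3); drop it and the last strand → 3 strands.
Reduced to β = s1 s2 s1 s1 s1 s2^-1 s2^-1 s2 on 3 strands, 8 crossings.
Compute on β:
First cancel adjacent σ_i σ_i⁻¹ pairs (Reidemeister II — same braid, same closure): s1 s2 s1 s1 s1 s2^-1 s2^-1 s2 → s1 s2 s1 s1 s1 s2^-1.
Braid: s1 s2 s1 s1 s1 s2^-1 on 3 strands, 6 crossings.
Writhe w = (#positive) - (#negative) = 5 - 1 = 4.
State-sum expansion of <K>. There are 2^6 = 64 states.
Each crossing splits two ways (0=vertical, 1=horizontal). The state's weight is A^(#A-smoothings - #B-smoothings) * d^(loops - 1).
Tabulate the states by total A-exponent and number of loops L (A-exp: L × count):
  A^6: L=2 ×1
  A^4: L=1 ×4, L=3 ×2
  A^2: L=2 ×15
  A^0: L=1 ×7, L=3 ×13
  A^-2: L=2 ×9, L=4 ×6
  A^-4: L=3 ×5, L=5 ×1
  A^-6: L=4 ×1
Each group contributes A^e * Σ count * d^(L-1):
Powers of d = -A^2 - A^-2: d^2 = A^4 + 2 + A^-4; d^3 = -A^6 - 3*A^2 - 3*A^-2 - A^-6; d^4 = A^8 + 4*A^4 + 6 + 4*A^-4 + A^-8.
  A^6 * (d) = -A^8 - A^4
  A^4 * (4 + 2*d^2) = 2*A^8 + 8*A^4 + 2
  A^2 * (15*d) = -15*A^4 - 15
  A^0 * (7 + 13*d^2) = 13*A^4 + 33 + 13*A^-4
  A^-2 * (9*d + 6*d^3) = -6*A^4 - 27 - 27*A^-4 - 6*A^-8
  A^-4 * (5*d^2 + d^4) = A^4 + 9 + 16*A^-4 + 9*A^-8 + A^-12
  A^-6 * (d^3) = -1 - 3*A^-4 - 3*A^-8 - A^-12
Summing the groups: <K> = A^8 + 1 - A^-4
Normalise by the writhe: (-A^3)^(-w) = (-A^3)^(-4) = A^-12, so f(A) = A^-12 * <K> = A^-4 + A^-12 - A^-16.
Substitute A = t^(-1/4), i.e. A^e → t^(-e/4): V(t) = -t^4 + t^3 + t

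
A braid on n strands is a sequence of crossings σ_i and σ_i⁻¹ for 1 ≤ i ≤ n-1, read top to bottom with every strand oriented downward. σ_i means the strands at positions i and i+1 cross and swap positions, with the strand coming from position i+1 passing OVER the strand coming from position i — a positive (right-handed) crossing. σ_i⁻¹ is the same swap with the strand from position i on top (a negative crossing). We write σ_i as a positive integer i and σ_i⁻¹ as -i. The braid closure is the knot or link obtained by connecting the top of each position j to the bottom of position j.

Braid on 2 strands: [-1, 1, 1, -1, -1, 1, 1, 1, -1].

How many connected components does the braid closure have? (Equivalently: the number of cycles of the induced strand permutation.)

Track the strand permutation on 2 strands, starting from identity.
  step 1: s1^-1 swaps positions 1,2 -> [2 1]
  step 2: s1 swaps positions 1,2 -> [1 2]
  step 3: s1 swaps positions 1,2 -> [2 1]
  step 4: s1^-1 swaps positions 1,2 -> [1 2]
  step 5: s1^-1 swaps positions 1,2 -> [2 1]
  step 6: s1 swaps positions 1,2 -> [1 2]
  step 7: s1 swaps positions 1,2 -> [2 1]
  step 8: s1 swaps positions 1,2 -> [1 2]
  step 9: s1^-1 swaps positions 1,2 -> [2 1]
Final permutation (position -> original strand): [2 1]
Closure components = cycle count of this permutation = 1.

Answer: 1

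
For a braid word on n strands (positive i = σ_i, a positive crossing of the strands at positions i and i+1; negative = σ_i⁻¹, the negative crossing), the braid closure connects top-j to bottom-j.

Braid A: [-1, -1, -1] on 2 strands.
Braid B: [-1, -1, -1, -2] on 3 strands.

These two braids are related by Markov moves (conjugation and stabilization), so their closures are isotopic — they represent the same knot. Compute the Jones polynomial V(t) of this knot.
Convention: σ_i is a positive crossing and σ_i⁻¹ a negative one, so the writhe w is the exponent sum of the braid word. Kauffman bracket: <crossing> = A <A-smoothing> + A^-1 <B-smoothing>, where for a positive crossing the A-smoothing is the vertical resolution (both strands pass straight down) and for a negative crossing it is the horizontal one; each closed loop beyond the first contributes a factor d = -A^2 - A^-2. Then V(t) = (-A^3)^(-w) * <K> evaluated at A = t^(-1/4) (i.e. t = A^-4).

Markov-equivalent braids have isotopic closures, hence identical knot invariants. Strip the Markov moves from each word to reach a common short braid β, then compute V(t) once on β.
Braid A: s1^-1 s1^-1 s1^-1 on 2 strands has no conjugating prefix/suffix or stabilization to strip; take β = s1^-1 s1^-1 s1^-1.
Braid B: s1^-1 s1^-1 s1^-1 s2^-1 on 3 strands reduces by inverse Markov moves (closure unchanged at each step):
  Destabilize: the word has the form β·s2^-1 where s2^-1 occurs only as the final letter (β ∈ B_2); drop it and the last strand → 2 strands.
Reduced to β = s1^-1 s1^-1 s1^-1 on 2 strands, 3 crossings.
Both give the same β = s1^-1 s1^-1 s1^-1 on 2 strands, so one state sum suffices:
Braid: s1^-1 s1^-1 s1^-1 on 2 strands, 3 crossings.
Writhe w = (#positive) - (#negative) = 0 - 3 = -3.
State-sum expansion of <K>. There are 2^3 = 8 states.
Smooth each crossing (0=||, 1=⌣⌢); contribution A^(Σ sign_k(1-2s_k)) * d^(L-1).
  state 000: A-exp=-3, loops=2, term = A^-3 * d^1
  state 001: A-exp=-1, loops=1, term = A^-1 * d^0
  state 010: A-exp=-1, loops=1, term = A^-1 * d^0
  state 011: A-exp=+1, loops=2, term = A^1 * d^1
  state 100: A-exp=-1, loops=1, term = A^-1 * d^0
  state 101: A-exp=+1, loops=2, term = A^1 * d^1
  state 110: A-exp=+1, loops=2, term = A^1 * d^1
  state 111: A-exp=+3, loops=3, term = A^3 * d^2
Collect the terms by A-exponent (count of states per loop number):
Powers of d = -A^2 - A^-2: d^2 = A^4 + 2 + A^-4.
  A^3 * (d^2) = A^7 + 2*A^3 + A^-1
  A^1 * (3*d) = -3*A^3 - 3*A^-1
  A^-1 * (3) = 3*A^-1
  A^-3 * (d) = -A^-1 - A^-5
Summing the groups: <K> = A^7 - A^3 - A^-5
Normalise by the writhe: (-A^3)^(-w) = (-A^3)^(3) = -A^9, so f(A) = -A^9 * <K> = -A^16 + A^12 + A^4.
Substitute A = t^(-1/4), i.e. A^e → t^(-e/4): V(t) = t^-1 + t^-3 - t^-4

Answer: t^-1 + t^-3 - t^-4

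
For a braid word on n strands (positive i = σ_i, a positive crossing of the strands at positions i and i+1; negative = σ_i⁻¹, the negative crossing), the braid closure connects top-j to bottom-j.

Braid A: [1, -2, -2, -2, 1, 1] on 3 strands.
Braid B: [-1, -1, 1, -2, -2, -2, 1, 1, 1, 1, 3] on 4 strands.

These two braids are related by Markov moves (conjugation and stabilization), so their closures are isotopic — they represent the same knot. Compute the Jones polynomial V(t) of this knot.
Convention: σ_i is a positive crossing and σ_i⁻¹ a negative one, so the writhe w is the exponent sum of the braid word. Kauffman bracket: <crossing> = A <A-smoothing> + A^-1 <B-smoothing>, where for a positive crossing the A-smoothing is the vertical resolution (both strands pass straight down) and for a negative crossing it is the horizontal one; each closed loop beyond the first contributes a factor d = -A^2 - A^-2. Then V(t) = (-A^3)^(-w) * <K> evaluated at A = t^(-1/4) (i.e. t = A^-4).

-t^3 + t^2 - t + 3 - t^-1 + t^-2 - t^-3

Derivation:
Markov-equivalent braids have isotopic closures, hence identical knot invariants. Strip the Markov moves from each word to reach a common short braid β, then compute V(t) once on β.
Braid A: s1 s2^-1 s2^-1 s2^-1 s1 s1 on 3 strands has no conjugating prefix/suffix or stabilization to strip; take β = s1 s2^-1 s2^-1 s2^-1 s1 s1.
Braid B: s1^-1 s1^-1 s1 s2^-1 s2^-1 s2^-1 s1 s1 s1 s1 s3 on 4 strands reduces by inverse Markov moves (closure unchanged at each step):
  Destabilize: the word has the form β·s3 where s3 occurs only as the final letter (β ∈ B_3); drop it and the last strand → 3 strands.
  Deconjugate: the word is γ·β·γ⁻¹ with γ = s1^-1 s1^-1 (prefix) and γ⁻¹ = s1 s1 (suffix); strip both.
Reduced to β = s1 s2^-1 s2^-1 s2^-1 s1 s1 on 3 strands, 6 crossings.
Both give the same β = s1 s2^-1 s2^-1 s2^-1 s1 s1 on 3 strands, so one state sum suffices:
Braid: s1 s2^-1 s2^-1 s2^-1 s1 s1 on 3 strands, 6 crossings.
Writhe w = (#positive) - (#negative) = 3 - 3 = 0.
Enumerate smoothing states for the bracket polynomial. There are 2^6 = 64 states.
For each crossing: s=0 is the vertical smoothing, s=1 horizontal. Crossing k contributes A^(sign_k * (1 - 2*s_k)); loop factor d = -A^2 - A^-2.
Tabulate the states by total A-exponent and number of loops L (A-exp: L × count):
  A^6: L=4 ×1
  A^4: L=3 ×6
  A^2: L=2 ×12, L=4 ×3
  A^0: L=1 ×9, L=3 ×10, L=5 ×1
  A^-2: L=2 ×12, L=4 ×3
  A^-4: L=3 ×6
  A^-6: L=4 ×1
Each group contributes A^e * Σ count * d^(L-1):
Powers of d = -A^2 - A^-2: d^2 = A^4 + 2 + A^-4; d^3 = -A^6 - 3*A^2 - 3*A^-2 - A^-6; d^4 = A^8 + 4*A^4 + 6 + 4*A^-4 + A^-8.
  A^6 * (d^3) = -A^12 - 3*A^8 - 3*A^4 - 1
  A^4 * (6*d^2) = 6*A^8 + 12*A^4 + 6
  A^2 * (12*d + 3*d^3) = -3*A^8 - 21*A^4 - 21 - 3*A^-4
  A^0 * (9 + 10*d^2 + d^4) = A^8 + 14*A^4 + 35 + 14*A^-4 + A^-8
  A^-2 * (12*d + 3*d^3) = -3*A^4 - 21 - 21*A^-4 - 3*A^-8
  A^-4 * (6*d^2) = 6 + 12*A^-4 + 6*A^-8
  A^-6 * (d^3) = -1 - 3*A^-4 - 3*A^-8 - A^-12
Summing the groups: <K> = -A^12 + A^8 - A^4 + 3 - A^-4 + A^-8 - A^-12
Normalise by the writhe: (-A^3)^(-w) = (-A^3)^(0) = 1, so f(A) = 1 * <K> = -A^12 + A^8 - A^4 + 3 - A^-4 + A^-8 - A^-12.
Substitute A = t^(-1/4), i.e. A^e → t^(-e/4): V(t) = -t^3 + t^2 - t + 3 - t^-1 + t^-2 - t^-3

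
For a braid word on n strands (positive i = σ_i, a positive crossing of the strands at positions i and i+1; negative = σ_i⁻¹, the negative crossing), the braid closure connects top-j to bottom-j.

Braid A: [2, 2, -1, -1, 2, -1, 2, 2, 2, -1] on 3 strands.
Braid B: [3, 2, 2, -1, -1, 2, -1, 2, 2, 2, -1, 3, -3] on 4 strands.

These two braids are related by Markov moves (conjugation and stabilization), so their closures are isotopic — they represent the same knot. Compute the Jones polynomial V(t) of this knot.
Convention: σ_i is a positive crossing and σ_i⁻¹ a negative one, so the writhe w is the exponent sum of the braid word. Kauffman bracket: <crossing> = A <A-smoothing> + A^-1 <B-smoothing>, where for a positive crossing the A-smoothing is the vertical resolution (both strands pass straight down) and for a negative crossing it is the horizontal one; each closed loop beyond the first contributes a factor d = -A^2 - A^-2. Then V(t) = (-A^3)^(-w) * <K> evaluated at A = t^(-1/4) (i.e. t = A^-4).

t^7 - 3*t^6 + 6*t^5 - 9*t^4 + 11*t^3 - 12*t^2 + 11*t - 8 + 6*t^-1 - 3*t^-2 + t^-3

Derivation:
Markov-equivalent braids have isotopic closures, hence identical knot invariants. Strip the Markov moves from each word to reach a common short braid β, then compute V(t) once on β.
Braid A: s2 s2 s1^-1 s1^-1 s2 s1^-1 s2 s2 s2 s1^-1 on 3 strands has no conjugating prefix/suffix or stabilization to strip; take β = s2 s2 s1^-1 s1^-1 s2 s1^-1 s2 s2 s2 s1^-1.
Braid B: s3 s2 s2 s1^-1 s1^-1 s2 s1^-1 s2 s2 s2 s1^-1 s3 s3^-1 on 4 strands reduces by inverse Markov moves (closure unchanged at each step):
  Deconjugate: the word is γ·β·γ⁻¹ with γ = s3 (prefix) and γ⁻¹ = s3^-1 (suffix); strip both.
  Destabilize: the word has the form β·s3 where s3 occurs only as the final letter (β ∈ B_3); drop it and the last strand → 3 strands.
Reduced to β = s2 s2 s1^-1 s1^-1 s2 s1^-1 s2 s2 s2 s1^-1 on 3 strands, 10 crossings.
Both give the same β = s2 s2 s1^-1 s1^-1 s2 s1^-1 s2 s2 s2 s1^-1 on 3 strands, so one state sum suffices:
Braid: s2 s2 s1^-1 s1^-1 s2 s1^-1 s2 s2 s2 s1^-1 on 3 strands, 10 crossings.
Writhe w = (#positive) - (#negative) = 6 - 4 = 2.
Enumerate smoothing states for the bracket polynomial. There are 2^10 = 1024 states.
Smooth each crossing (0=||, 1=⌣⌢); contribution A^(Σ sign_k(1-2s_k)) * d^(L-1).
Tabulate the states by total A-exponent and number of loops L (A-exp: L × count):
  A^10: L=5 ×1
  A^8: L=4 ×10
  A^6: L=3 ×41, L=5 ×4
  A^4: L=2 ×81, L=4 ×38, L=6 ×1
  A^2: L=1 ×71, L=3 ×117, L=5 ×22
  A^0: L=2 ×154, L=4 ×91, L=6 ×7
  A^-2: L=3 ×168, L=5 ×41, L=7 ×1
  A^-4: L=4 ×110, L=6 ×10
  A^-6: L=5 ×44, L=7 ×1
  A^-8: L=6 ×10
  A^-10: L=7 ×1
Each group contributes A^e * Σ count * d^(L-1):
Powers of d = -A^2 - A^-2: d^2 = A^4 + 2 + A^-4; d^3 = -A^6 - 3*A^2 - 3*A^-2 - A^-6; d^4 = A^8 + 4*A^4 + 6 + 4*A^-4 + A^-8; d^5 = -A^10 - 5*A^6 - 10*A^2 - 10*A^-2 - 5*A^-6 - A^-10; d^6 = A^12 + 6*A^8 + 15*A^4 + 20 + 15*A^-4 + 6*A^-8 + A^-12.
  A^10 * (d^4) = A^18 + 4*A^14 + 6*A^10 + 4*A^6 + A^2
  A^8 * (10*d^3) = -10*A^14 - 30*A^10 - 30*A^6 - 10*A^2
  A^6 * (41*d^2 + 4*d^4) = 4*A^14 + 57*A^10 + 106*A^6 + 57*A^2 + 4*A^-2
  A^4 * (81*d + 38*d^3 + d^5) = -A^14 - 43*A^10 - 205*A^6 - 205*A^2 - 43*A^-2 - A^-6
  A^2 * (71 + 117*d^2 + 22*d^4) = 22*A^10 + 205*A^6 + 437*A^2 + 205*A^-2 + 22*A^-6
  A^0 * (154*d + 91*d^3 + 7*d^5) = -7*A^10 - 126*A^6 - 497*A^2 - 497*A^-2 - 126*A^-6 - 7*A^-10
  A^-2 * (168*d^2 + 41*d^4 + d^6) = A^10 + 47*A^6 + 347*A^2 + 602*A^-2 + 347*A^-6 + 47*A^-10 + A^-14
  A^-4 * (110*d^3 + 10*d^5) = -10*A^6 - 160*A^2 - 430*A^-2 - 430*A^-6 - 160*A^-10 - 10*A^-14
  A^-6 * (44*d^4 + d^6) = A^6 + 50*A^2 + 191*A^-2 + 284*A^-6 + 191*A^-10 + 50*A^-14 + A^-18
  A^-8 * (10*d^5) = -10*A^2 - 50*A^-2 - 100*A^-6 - 100*A^-10 - 50*A^-14 - 10*A^-18
  A^-10 * (d^6) = A^2 + 6*A^-2 + 15*A^-6 + 20*A^-10 + 15*A^-14 + 6*A^-18 + A^-22
Summing the groups: <K> = A^18 - 3*A^14 + 6*A^10 - 8*A^6 + 11*A^2 - 12*A^-2 + 11*A^-6 - 9*A^-10 + 6*A^-14 - 3*A^-18 + A^-22
Normalise by the writhe: (-A^3)^(-w) = (-A^3)^(-2) = A^-6, so f(A) = A^-6 * <K> = A^12 - 3*A^8 + 6*A^4 - 8 + 11*A^-4 - 12*A^-8 + 11*A^-12 - 9*A^-16 + 6*A^-20 - 3*A^-24 + A^-28.
Substitute A = t^(-1/4), i.e. A^e → t^(-e/4): V(t) = t^7 - 3*t^6 + 6*t^5 - 9*t^4 + 11*t^3 - 12*t^2 + 11*t - 8 + 6*t^-1 - 3*t^-2 + t^-3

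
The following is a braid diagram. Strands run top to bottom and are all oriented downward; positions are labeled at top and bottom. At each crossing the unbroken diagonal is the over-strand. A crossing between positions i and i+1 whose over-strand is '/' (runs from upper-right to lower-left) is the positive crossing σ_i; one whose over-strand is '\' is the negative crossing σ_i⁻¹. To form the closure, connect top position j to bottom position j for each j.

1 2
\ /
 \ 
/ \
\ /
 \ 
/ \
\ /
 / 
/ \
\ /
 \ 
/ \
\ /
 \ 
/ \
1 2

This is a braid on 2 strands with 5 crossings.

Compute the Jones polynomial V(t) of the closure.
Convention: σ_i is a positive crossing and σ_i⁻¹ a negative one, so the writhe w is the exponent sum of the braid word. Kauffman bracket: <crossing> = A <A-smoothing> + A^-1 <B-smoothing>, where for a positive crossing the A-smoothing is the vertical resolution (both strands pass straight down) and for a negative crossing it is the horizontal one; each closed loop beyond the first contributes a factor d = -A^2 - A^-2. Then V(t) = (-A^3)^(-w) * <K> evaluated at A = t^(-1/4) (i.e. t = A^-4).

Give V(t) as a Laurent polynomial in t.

Reading the diagram top to bottom ('/'-over between positions i,i+1 = s_i, '\'-over = s_i^-1): braid word = s1^-1 s1^-1 s1 s1^-1 s1^-1.
First cancel adjacent σ_i σ_i⁻¹ pairs (Reidemeister II — same braid, same closure): s1^-1 s1^-1 s1 s1^-1 s1^-1 → s1^-1 s1^-1 s1^-1.
Braid: s1^-1 s1^-1 s1^-1 on 2 strands, 3 crossings.
Writhe w = (#positive) - (#negative) = 0 - 3 = -3.
Enumerate smoothing states for the bracket polynomial. There are 2^3 = 8 states.
Smooth each crossing (0=||, 1=⌣⌢); contribution A^(Σ sign_k(1-2s_k)) * d^(L-1).
  state 000: A-exp=-3, loops=2, term = A^-3 * d^1
  state 001: A-exp=-1, loops=1, term = A^-1 * d^0
  state 010: A-exp=-1, loops=1, term = A^-1 * d^0
  state 011: A-exp=+1, loops=2, term = A^1 * d^1
  state 100: A-exp=-1, loops=1, term = A^-1 * d^0
  state 101: A-exp=+1, loops=2, term = A^1 * d^1
  state 110: A-exp=+1, loops=2, term = A^1 * d^1
  state 111: A-exp=+3, loops=3, term = A^3 * d^2
Collect the terms by A-exponent (count of states per loop number):
Powers of d = -A^2 - A^-2: d^2 = A^4 + 2 + A^-4.
  A^3 * (d^2) = A^7 + 2*A^3 + A^-1
  A^1 * (3*d) = -3*A^3 - 3*A^-1
  A^-1 * (3) = 3*A^-1
  A^-3 * (d) = -A^-1 - A^-5
Summing the groups: <K> = A^7 - A^3 - A^-5
Normalise by the writhe: (-A^3)^(-w) = (-A^3)^(3) = -A^9, so f(A) = -A^9 * <K> = -A^16 + A^12 + A^4.
Substitute A = t^(-1/4), i.e. A^e → t^(-e/4): V(t) = t^-1 + t^-3 - t^-4

Answer: t^-1 + t^-3 - t^-4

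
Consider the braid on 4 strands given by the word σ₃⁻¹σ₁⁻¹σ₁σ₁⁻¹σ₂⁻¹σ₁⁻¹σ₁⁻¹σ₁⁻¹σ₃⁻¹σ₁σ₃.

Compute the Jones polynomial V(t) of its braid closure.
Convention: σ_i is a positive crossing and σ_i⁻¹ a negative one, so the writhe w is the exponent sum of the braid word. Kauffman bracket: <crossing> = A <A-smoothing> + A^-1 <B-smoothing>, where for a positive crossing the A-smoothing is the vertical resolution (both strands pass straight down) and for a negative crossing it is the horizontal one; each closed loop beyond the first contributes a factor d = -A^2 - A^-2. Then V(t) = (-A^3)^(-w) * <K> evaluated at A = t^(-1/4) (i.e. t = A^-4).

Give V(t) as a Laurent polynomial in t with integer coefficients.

t^-1 + t^-3 - t^-4

Derivation:
The presented braid s3^-1 s1^-1 s1 s1^-1 s2^-1 s1^-1 s1^-1 s1^-1 s3^-1 s1 s3 on 4 strands reduces by inverse Markov moves (closure unchanged at each step):
  Deconjugate: the word is γ·β·γ⁻¹ with γ = s3^-1 s1^-1 (prefix) and γ⁻¹ = s1 s3 (suffix); strip both.
  Destabilize: the word has the form β·s3^-1 where s3^-1 occurs only as the final letter (β ∈ B_3); drop it and the last strand → 3 strands.
  Deconjugate: the word is γ·β·γ⁻¹ with γ = s1 (prefix) and γ⁻¹ = s1^-1 (suffix); strip both.
Reduced to β = s1^-1 s2^-1 s1^-1 s1^-1 on 3 strands, 4 crossings.
Compute on β:
Braid: s1^-1 s2^-1 s1^-1 s1^-1 on 3 strands, 4 crossings.
Writhe w = (#positive) - (#negative) = 0 - 4 = -4.
State-sum expansion of <K>. There are 2^4 = 16 states.
Each crossing splits two ways (0=vertical, 1=horizontal). The state's weight is A^(#A-smoothings - #B-smoothings) * d^(loops - 1).
  state 0000: A-exp=-4, loops=3, term = A^-4 * d^2
  state 0001: A-exp=-2, loops=2, term = A^-2 * d^1
  state 0010: A-exp=-2, loops=2, term = A^-2 * d^1
  state 0011: A-exp=+0, loops=3, term = A^0 * d^2
  state 0100: A-exp=-2, loops=2, term = A^-2 * d^1
  state 0101: A-exp=+0, loops=1, term = A^0 * d^0
  state 0110: A-exp=+0, loops=1, term = A^0 * d^0
  state 0111: A-exp=+2, loops=2, term = A^2 * d^1
  state 1000: A-exp=-2, loops=2, term = A^-2 * d^1
  state 1001: A-exp=+0, loops=3, term = A^0 * d^2
  state 1010: A-exp=+0, loops=3, term = A^0 * d^2
  state 1011: A-exp=+2, loops=4, term = A^2 * d^3
  state 1100: A-exp=+0, loops=1, term = A^0 * d^0
  state 1101: A-exp=+2, loops=2, term = A^2 * d^1
  state 1110: A-exp=+2, loops=2, term = A^2 * d^1
  state 1111: A-exp=+4, loops=3, term = A^4 * d^2
Collect the terms by A-exponent (count of states per loop number):
Powers of d = -A^2 - A^-2: d^2 = A^4 + 2 + A^-4; d^3 = -A^6 - 3*A^2 - 3*A^-2 - A^-6.
  A^4 * (d^2) = A^8 + 2*A^4 + 1
  A^2 * (3*d + d^3) = -A^8 - 6*A^4 - 6 - A^-4
  A^0 * (3 + 3*d^2) = 3*A^4 + 9 + 3*A^-4
  A^-2 * (4*d) = -4 - 4*A^-4
  A^-4 * (d^2) = 1 + 2*A^-4 + A^-8
Summing the groups: <K> = -A^4 + 1 + A^-8
Normalise by the writhe: (-A^3)^(-w) = (-A^3)^(4) = A^12, so f(A) = A^12 * <K> = -A^16 + A^12 + A^4.
Substitute A = t^(-1/4), i.e. A^e → t^(-e/4): V(t) = t^-1 + t^-3 - t^-4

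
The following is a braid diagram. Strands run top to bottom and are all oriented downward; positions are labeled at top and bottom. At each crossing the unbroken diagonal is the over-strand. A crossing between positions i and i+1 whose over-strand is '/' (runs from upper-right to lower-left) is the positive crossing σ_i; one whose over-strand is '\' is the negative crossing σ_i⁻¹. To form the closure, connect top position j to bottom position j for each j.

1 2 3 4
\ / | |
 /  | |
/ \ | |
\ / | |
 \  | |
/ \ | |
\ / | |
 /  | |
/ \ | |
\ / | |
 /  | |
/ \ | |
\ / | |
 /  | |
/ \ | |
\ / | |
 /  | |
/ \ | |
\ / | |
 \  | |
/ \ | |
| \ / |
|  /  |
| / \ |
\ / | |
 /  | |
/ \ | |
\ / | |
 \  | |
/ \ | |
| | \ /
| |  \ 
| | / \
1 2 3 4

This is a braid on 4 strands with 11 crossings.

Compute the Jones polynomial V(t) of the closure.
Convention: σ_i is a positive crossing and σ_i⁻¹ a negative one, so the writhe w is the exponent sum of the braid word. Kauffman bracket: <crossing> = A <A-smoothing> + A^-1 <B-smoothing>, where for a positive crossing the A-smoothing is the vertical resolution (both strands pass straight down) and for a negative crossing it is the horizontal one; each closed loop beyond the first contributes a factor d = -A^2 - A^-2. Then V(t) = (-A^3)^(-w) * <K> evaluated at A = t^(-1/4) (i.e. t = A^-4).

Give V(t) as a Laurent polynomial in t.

-t^4 + t^3 + t

Derivation:
Reading the diagram top to bottom ('/'-over between positions i,i+1 = s_i, '\'-over = s_i^-1): braid word = s1 s1^-1 s1 s1 s1 s1 s1^-1 s2 s1 s1^-1 s3^-1.
The presented braid s1 s1^-1 s1 s1 s1 s1 s1^-1 s2 s1 s1^-1 s3^-1 on 4 strands reduces by inverse Markov moves (closure unchanged at each step):
  Destabilize: the word has the form β·s3^-1 where s3^-1 occurs only as the final letter (β ∈ B_3); drop it and the last strand → 3 strands.
  Deconjugate: the word is γ·β·γ⁻¹ with γ = s1 s1^-1 (prefix) and γ⁻¹ = s1 s1^-1 (suffix); strip both.
Reduced to β = s1 s1 s1 s1 s1^-1 s2 on 3 strands, 6 crossings.
Compute on β:
First cancel adjacent σ_i σ_i⁻¹ pairs (Reidemeister II — same braid, same closure): s1 s1 s1 s1 s1^-1 s2 → s1 s1 s1 s2.
Braid: s1 s1 s1 s2 on 3 strands, 4 crossings.
Writhe w = (#positive) - (#negative) = 4 - 0 = 4.
State-sum expansion of <K>. There are 2^4 = 16 states.
Smooth each crossing (0=||, 1=⌣⌢); contribution A^(Σ sign_k(1-2s_k)) * d^(L-1).
  state 0000: A-exp=+4, loops=3, term = A^4 * d^2
  state 0001: A-exp=+2, loops=2, term = A^2 * d^1
  state 0010: A-exp=+2, loops=2, term = A^2 * d^1
  state 0011: A-exp=+0, loops=1, term = A^0 * d^0
  state 0100: A-exp=+2, loops=2, term = A^2 * d^1
  state 0101: A-exp=+0, loops=1, term = A^0 * d^0
  state 0110: A-exp=+0, loops=3, term = A^0 * d^2
  state 0111: A-exp=-2, loops=2, term = A^-2 * d^1
  state 1000: A-exp=+2, loops=2, term = A^2 * d^1
  state 1001: A-exp=+0, loops=1, term = A^0 * d^0
  state 1010: A-exp=+0, loops=3, term = A^0 * d^2
  state 1011: A-exp=-2, loops=2, term = A^-2 * d^1
  state 1100: A-exp=+0, loops=3, term = A^0 * d^2
  state 1101: A-exp=-2, loops=2, term = A^-2 * d^1
  state 1110: A-exp=-2, loops=4, term = A^-2 * d^3
  state 1111: A-exp=-4, loops=3, term = A^-4 * d^2
Collect the terms by A-exponent (count of states per loop number):
Powers of d = -A^2 - A^-2: d^2 = A^4 + 2 + A^-4; d^3 = -A^6 - 3*A^2 - 3*A^-2 - A^-6.
  A^4 * (d^2) = A^8 + 2*A^4 + 1
  A^2 * (4*d) = -4*A^4 - 4
  A^0 * (3 + 3*d^2) = 3*A^4 + 9 + 3*A^-4
  A^-2 * (3*d + d^3) = -A^4 - 6 - 6*A^-4 - A^-8
  A^-4 * (d^2) = 1 + 2*A^-4 + A^-8
Summing the groups: <K> = A^8 + 1 - A^-4
Normalise by the writhe: (-A^3)^(-w) = (-A^3)^(-4) = A^-12, so f(A) = A^-12 * <K> = A^-4 + A^-12 - A^-16.
Substitute A = t^(-1/4), i.e. A^e → t^(-e/4): V(t) = -t^4 + t^3 + t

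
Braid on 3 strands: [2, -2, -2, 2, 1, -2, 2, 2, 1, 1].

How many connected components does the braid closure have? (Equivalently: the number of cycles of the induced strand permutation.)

Track the strand permutation on 3 strands, starting from identity.
  step 1: s2 swaps positions 2,3 -> [1 3 2]
  step 2: s2^-1 swaps positions 2,3 -> [1 2 3]
  step 3: s2^-1 swaps positions 2,3 -> [1 3 2]
  step 4: s2 swaps positions 2,3 -> [1 2 3]
  step 5: s1 swaps positions 1,2 -> [2 1 3]
  step 6: s2^-1 swaps positions 2,3 -> [2 3 1]
  step 7: s2 swaps positions 2,3 -> [2 1 3]
  step 8: s2 swaps positions 2,3 -> [2 3 1]
  step 9: s1 swaps positions 1,2 -> [3 2 1]
  step 10: s1 swaps positions 1,2 -> [2 3 1]
Final permutation (position -> original strand): [2 3 1]
Closure components = cycle count of this permutation = 1.

Answer: 1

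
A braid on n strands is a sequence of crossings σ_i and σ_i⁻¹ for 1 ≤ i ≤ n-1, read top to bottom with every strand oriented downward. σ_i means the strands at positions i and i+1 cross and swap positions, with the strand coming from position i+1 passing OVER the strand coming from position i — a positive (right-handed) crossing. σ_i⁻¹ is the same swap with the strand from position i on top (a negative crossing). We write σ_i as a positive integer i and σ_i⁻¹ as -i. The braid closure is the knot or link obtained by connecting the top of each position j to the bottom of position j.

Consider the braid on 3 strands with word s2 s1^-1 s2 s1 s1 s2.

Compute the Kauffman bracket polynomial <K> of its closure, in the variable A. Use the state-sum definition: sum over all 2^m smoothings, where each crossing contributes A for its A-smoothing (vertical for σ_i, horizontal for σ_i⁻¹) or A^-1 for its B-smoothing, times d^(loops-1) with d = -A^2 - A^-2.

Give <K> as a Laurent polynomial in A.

A^8 - A^4 + 2 - A^-4 + A^-8 - A^-12

Derivation:
Braid: s2 s1^-1 s2 s1 s1 s2 on 3 strands, 6 crossings.
Writhe w = (#positive) - (#negative) = 5 - 1 = 4.
Enumerate smoothing states for the bracket polynomial. There are 2^6 = 64 states.
Each crossing splits two ways (0=vertical, 1=horizontal). The state's weight is A^(#A-smoothings - #B-smoothings) * d^(loops - 1).
Tabulate the states by total A-exponent and number of loops L (A-exp: L × count):
  A^6: L=2 ×1
  A^4: L=1 ×3, L=3 ×3
  A^2: L=2 ×14, L=4 ×1
  A^0: L=1 ×10, L=3 ×10
  A^-2: L=2 ×13, L=4 ×2
  A^-4: L=3 ×6
  A^-6: L=4 ×1
Each group contributes A^e * Σ count * d^(L-1):
Powers of d = -A^2 - A^-2: d^2 = A^4 + 2 + A^-4; d^3 = -A^6 - 3*A^2 - 3*A^-2 - A^-6.
  A^6 * (d) = -A^8 - A^4
  A^4 * (3 + 3*d^2) = 3*A^8 + 9*A^4 + 3
  A^2 * (14*d + d^3) = -A^8 - 17*A^4 - 17 - A^-4
  A^0 * (10 + 10*d^2) = 10*A^4 + 30 + 10*A^-4
  A^-2 * (13*d + 2*d^3) = -2*A^4 - 19 - 19*A^-4 - 2*A^-8
  A^-4 * (6*d^2) = 6 + 12*A^-4 + 6*A^-8
  A^-6 * (d^3) = -1 - 3*A^-4 - 3*A^-8 - A^-12
Summing the groups: <K> = A^8 - A^4 + 2 - A^-4 + A^-8 - A^-12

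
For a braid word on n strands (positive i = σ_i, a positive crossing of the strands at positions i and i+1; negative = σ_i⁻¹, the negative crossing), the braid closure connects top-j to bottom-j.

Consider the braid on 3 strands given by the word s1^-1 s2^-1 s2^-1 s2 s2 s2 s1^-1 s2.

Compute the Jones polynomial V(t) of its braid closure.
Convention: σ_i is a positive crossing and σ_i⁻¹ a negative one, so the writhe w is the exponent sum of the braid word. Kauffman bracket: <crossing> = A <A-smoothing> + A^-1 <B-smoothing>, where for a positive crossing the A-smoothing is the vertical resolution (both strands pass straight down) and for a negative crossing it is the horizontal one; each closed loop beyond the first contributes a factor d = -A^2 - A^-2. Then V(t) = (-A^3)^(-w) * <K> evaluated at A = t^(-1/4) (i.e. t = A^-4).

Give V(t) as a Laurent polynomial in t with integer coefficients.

t^2 - t + 1 - t^-1 + t^-2

Derivation:
First cancel adjacent σ_i σ_i⁻¹ pairs (Reidemeister II — same braid, same closure): s1^-1 s2^-1 s2^-1 s2 s2 s2 s1^-1 s2 → s1^-1 s2 s1^-1 s2.
Braid: s1^-1 s2 s1^-1 s2 on 3 strands, 4 crossings.
Writhe w = (#positive) - (#negative) = 2 - 2 = 0.
State-sum expansion of <K>. There are 2^4 = 16 states.
For each crossing: s=0 is the vertical smoothing, s=1 horizontal. Crossing k contributes A^(sign_k * (1 - 2*s_k)); loop factor d = -A^2 - A^-2.
  state 0000: A-exp=+0, loops=3, term = A^0 * d^2
  state 0001: A-exp=-2, loops=2, term = A^-2 * d^1
  state 0010: A-exp=+2, loops=2, term = A^2 * d^1
  state 0011: A-exp=+0, loops=1, term = A^0 * d^0
  state 0100: A-exp=-2, loops=2, term = A^-2 * d^1
  state 0101: A-exp=-4, loops=3, term = A^-4 * d^2
  state 0110: A-exp=+0, loops=1, term = A^0 * d^0
  state 0111: A-exp=-2, loops=2, term = A^-2 * d^1
  state 1000: A-exp=+2, loops=2, term = A^2 * d^1
  state 1001: A-exp=+0, loops=1, term = A^0 * d^0
  state 1010: A-exp=+4, loops=3, term = A^4 * d^2
  state 1011: A-exp=+2, loops=2, term = A^2 * d^1
  state 1100: A-exp=+0, loops=1, term = A^0 * d^0
  state 1101: A-exp=-2, loops=2, term = A^-2 * d^1
  state 1110: A-exp=+2, loops=2, term = A^2 * d^1
  state 1111: A-exp=+0, loops=1, term = A^0 * d^0
Collect the terms by A-exponent (count of states per loop number):
Powers of d = -A^2 - A^-2: d^2 = A^4 + 2 + A^-4.
  A^4 * (d^2) = A^8 + 2*A^4 + 1
  A^2 * (4*d) = -4*A^4 - 4
  A^0 * (5 + d^2) = A^4 + 7 + A^-4
  A^-2 * (4*d) = -4 - 4*A^-4
  A^-4 * (d^2) = 1 + 2*A^-4 + A^-8
Summing the groups: <K> = A^8 - A^4 + 1 - A^-4 + A^-8
Normalise by the writhe: (-A^3)^(-w) = (-A^3)^(0) = 1, so f(A) = 1 * <K> = A^8 - A^4 + 1 - A^-4 + A^-8.
Substitute A = t^(-1/4), i.e. A^e → t^(-e/4): V(t) = t^2 - t + 1 - t^-1 + t^-2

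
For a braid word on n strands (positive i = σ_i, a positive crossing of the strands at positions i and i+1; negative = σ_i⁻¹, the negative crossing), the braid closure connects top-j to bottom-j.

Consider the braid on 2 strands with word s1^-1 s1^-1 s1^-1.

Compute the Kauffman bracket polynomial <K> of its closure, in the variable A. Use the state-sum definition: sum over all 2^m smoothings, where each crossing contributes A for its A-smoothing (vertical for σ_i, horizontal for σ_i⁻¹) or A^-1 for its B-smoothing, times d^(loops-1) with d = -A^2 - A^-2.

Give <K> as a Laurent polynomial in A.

A^7 - A^3 - A^-5

Derivation:
Braid: s1^-1 s1^-1 s1^-1 on 2 strands, 3 crossings.
Writhe w = (#positive) - (#negative) = 0 - 3 = -3.
Enumerate smoothing states for the bracket polynomial. There are 2^3 = 8 states.
For each crossing: s=0 is the vertical smoothing, s=1 horizontal. Crossing k contributes A^(sign_k * (1 - 2*s_k)); loop factor d = -A^2 - A^-2.
  state 000: A-exp=-3, loops=2, term = A^-3 * d^1
  state 001: A-exp=-1, loops=1, term = A^-1 * d^0
  state 010: A-exp=-1, loops=1, term = A^-1 * d^0
  state 011: A-exp=+1, loops=2, term = A^1 * d^1
  state 100: A-exp=-1, loops=1, term = A^-1 * d^0
  state 101: A-exp=+1, loops=2, term = A^1 * d^1
  state 110: A-exp=+1, loops=2, term = A^1 * d^1
  state 111: A-exp=+3, loops=3, term = A^3 * d^2
Collect the terms by A-exponent (count of states per loop number):
Powers of d = -A^2 - A^-2: d^2 = A^4 + 2 + A^-4.
  A^3 * (d^2) = A^7 + 2*A^3 + A^-1
  A^1 * (3*d) = -3*A^3 - 3*A^-1
  A^-1 * (3) = 3*A^-1
  A^-3 * (d) = -A^-1 - A^-5
Summing the groups: <K> = A^7 - A^3 - A^-5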